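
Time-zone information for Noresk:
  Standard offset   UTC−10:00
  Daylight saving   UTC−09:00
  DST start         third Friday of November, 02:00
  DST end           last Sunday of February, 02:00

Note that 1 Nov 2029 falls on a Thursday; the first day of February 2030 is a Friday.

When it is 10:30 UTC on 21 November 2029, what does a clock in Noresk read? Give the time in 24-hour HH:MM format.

01:30

1 November 2029 is a Thursday, so the first Friday is November 2 and the third is November 16.
1 February 2030 is a Friday, so Sundays fall on 3, 10, 17, 24; the last is February 24.
At the standard offset (UTC−10:00), 10:30 UTC − 10h = 00:30 Noresk standard time.
Daylight saving runs 16 November 2029 – 24 February 2030; the standard-time date in Noresk, 21 November 2029, is inside that window, so Noresk is at UTC−09:00.
10:30 UTC − 9h = 01:30 local.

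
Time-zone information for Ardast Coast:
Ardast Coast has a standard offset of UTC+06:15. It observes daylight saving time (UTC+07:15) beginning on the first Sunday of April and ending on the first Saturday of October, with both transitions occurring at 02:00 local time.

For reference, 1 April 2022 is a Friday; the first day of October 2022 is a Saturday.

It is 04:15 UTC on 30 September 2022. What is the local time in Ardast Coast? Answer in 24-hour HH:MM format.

1 April 2022 is a Friday, so the first Sunday is April 3.
1 October 2022 is a Saturday, so the first Saturday is October 1.
At the standard offset (UTC+06:15), 04:15 UTC + 6h15m = 10:30 Ardast Coast standard time.
Daylight saving runs 3 April – 1 October; the standard-time date in Ardast Coast, 30 September 2022, is inside that window, so Ardast Coast is at UTC+07:15.
04:15 UTC + 7h15m = 11:30 local.

11:30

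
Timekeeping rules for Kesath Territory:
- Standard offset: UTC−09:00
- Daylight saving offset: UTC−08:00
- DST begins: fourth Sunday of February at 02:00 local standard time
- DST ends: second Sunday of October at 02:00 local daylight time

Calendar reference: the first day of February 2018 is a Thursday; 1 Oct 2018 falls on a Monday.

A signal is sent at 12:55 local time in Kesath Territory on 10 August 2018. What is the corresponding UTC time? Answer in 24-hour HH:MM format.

20:55

1 February 2018 is a Thursday, so the first Sunday is February 4 and the fourth is February 25.
1 October 2018 is a Monday, so the first Sunday is October 7 and the second is October 14.
Daylight saving runs 25 February – 14 October; 10 August 2018 is inside that window, so Kesath Territory is at UTC−08:00.
12:55 local + 8h = 20:55 UTC.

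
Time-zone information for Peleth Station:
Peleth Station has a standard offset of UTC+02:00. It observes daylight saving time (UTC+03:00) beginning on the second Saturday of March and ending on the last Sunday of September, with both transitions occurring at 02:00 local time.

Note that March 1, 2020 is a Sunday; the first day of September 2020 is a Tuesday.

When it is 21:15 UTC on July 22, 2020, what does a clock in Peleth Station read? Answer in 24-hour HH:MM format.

00:15

1 March 2020 is a Sunday, so the first Saturday is March 7 and the second is March 14.
1 September 2020 is a Tuesday, so Sundays fall on 6, 13, 20, 27; the last is September 27.
At the standard offset (UTC+02:00), 21:15 UTC + 2h = 23:15 Peleth Station standard time.
The standard-time date in Peleth Station, July 22, 2020, lies within the daylight-saving period (14 March – 27 September), so Peleth Station is on daylight time, UTC+03:00.
21:15 UTC + 3h = 00:15 local (rolling into the next day, 23 July 2020).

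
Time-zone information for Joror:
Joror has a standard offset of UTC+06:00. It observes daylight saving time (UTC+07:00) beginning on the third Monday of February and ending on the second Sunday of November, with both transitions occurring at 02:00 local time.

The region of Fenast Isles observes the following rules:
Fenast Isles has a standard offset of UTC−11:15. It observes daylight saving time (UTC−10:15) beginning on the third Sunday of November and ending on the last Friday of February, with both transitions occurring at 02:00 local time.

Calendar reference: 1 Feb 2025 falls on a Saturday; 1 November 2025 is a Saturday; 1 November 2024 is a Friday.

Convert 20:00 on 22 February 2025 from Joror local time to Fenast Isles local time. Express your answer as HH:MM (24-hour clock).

1 February 2025 is a Saturday, so the first Monday is February 3 and the third is February 17.
1 November 2025 is a Saturday, so the first Sunday is November 2 and the second is November 9.
Daylight saving runs 17 February – 9 November; 22 February 2025 is inside that window, so Joror is at UTC+07:00.
20:00 Joror − 7h = 13:00 UTC.
1 November 2024 is a Friday, so the first Sunday is November 3 and the third is November 17.
1 February 2025 is a Saturday, so Fridays fall on 7, 14, 21, 28; the last is February 28.
At the standard offset (UTC−11:15), 13:00 UTC − 11h15m = 01:45 Fenast Isles standard time.
The standard-time date in Fenast Isles, 22 February 2025, falls between 17 November 2024 and 28 February 2025, so daylight saving is in effect and Fenast Isles is at UTC−10:15.
13:00 UTC − 10h15m = 02:45 Fenast Isles.

02:45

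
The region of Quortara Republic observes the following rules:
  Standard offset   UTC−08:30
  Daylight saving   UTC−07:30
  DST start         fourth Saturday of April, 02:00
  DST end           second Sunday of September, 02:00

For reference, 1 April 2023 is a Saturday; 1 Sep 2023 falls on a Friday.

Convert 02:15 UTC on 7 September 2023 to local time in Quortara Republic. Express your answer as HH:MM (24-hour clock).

18:45

1 April 2023 is a Saturday, so the first Saturday is April 1 and the fourth is April 22.
1 September 2023 is a Friday, so the first Sunday is September 3 and the second is September 10.
At the standard offset (UTC−08:30), 02:15 UTC − 8h30m = 17:45 Quortara Republic standard time (rolling into the previous day, 6 September 2023).
The standard-time date in Quortara Republic, 6 September 2023, falls between 22 April and 10 September, so daylight saving is in effect and Quortara Republic is at UTC−07:30.
02:15 UTC − 7h30m = 18:45 local (rolling into the previous day, 6 September 2023).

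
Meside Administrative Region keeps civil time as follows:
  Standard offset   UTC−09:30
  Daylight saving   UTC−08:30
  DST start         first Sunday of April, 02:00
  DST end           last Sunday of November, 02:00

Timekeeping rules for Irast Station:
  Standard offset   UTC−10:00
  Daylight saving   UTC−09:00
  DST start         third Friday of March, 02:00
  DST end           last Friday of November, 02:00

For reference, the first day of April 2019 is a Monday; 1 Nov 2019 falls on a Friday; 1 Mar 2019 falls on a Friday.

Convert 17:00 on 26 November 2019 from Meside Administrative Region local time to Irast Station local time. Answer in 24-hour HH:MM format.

17:30

1 April 2019 is a Monday, so the first Sunday is April 7.
1 November 2019 is a Friday, so Sundays fall on 3, 10, 17, 24; the last is November 24.
26 November 2019 does not fall between 7 April and 24 November, so daylight saving is not in effect and Meside Administrative Region is at UTC−09:30.
17:00 Meside Administrative Region + 9h30m = 02:30 UTC (rolling into the next day, 27 November 2019).
1 March 2019 is a Friday, so the first Friday is March 1 and the third is March 15.
1 November 2019 is a Friday, so Fridays fall on 1, 8, 15, 22, 29; the last is November 29.
At the standard offset (UTC−10:00), 02:30 UTC − 10h = 16:30 Irast Station standard time (rolling into the previous day, 26 November 2019).
The standard-time date in Irast Station, 26 November 2019, falls between 15 March and 29 November, so daylight saving is in effect and Irast Station is at UTC−09:00.
02:30 UTC − 9h = 17:30 Irast Station (rolling into the previous day, 26 November 2019).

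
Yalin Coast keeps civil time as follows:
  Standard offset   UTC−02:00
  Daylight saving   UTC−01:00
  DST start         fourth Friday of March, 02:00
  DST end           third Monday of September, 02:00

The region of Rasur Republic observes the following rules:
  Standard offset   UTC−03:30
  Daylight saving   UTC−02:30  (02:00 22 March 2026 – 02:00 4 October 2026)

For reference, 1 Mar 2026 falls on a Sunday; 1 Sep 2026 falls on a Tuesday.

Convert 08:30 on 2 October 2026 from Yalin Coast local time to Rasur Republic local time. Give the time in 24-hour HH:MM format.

08:00

1 March 2026 is a Sunday, so the first Friday is March 6 and the fourth is March 27.
1 September 2026 is a Tuesday, so the first Monday is September 7 and the third is September 21.
2 October 2026 is outside the daylight-saving period (27 March – 21 September), so Yalin Coast is on standard time, UTC−02:00.
08:30 Yalin Coast + 2h = 10:30 UTC.
At the standard offset (UTC−03:30), 10:30 UTC − 3h30m = 07:00 Rasur Republic standard time.
The standard-time date in Rasur Republic, 2 October 2026, lies within the daylight-saving period (22 March – 4 October), so Rasur Republic is on daylight time, UTC−02:30.
10:30 UTC − 2h30m = 08:00 Rasur Republic.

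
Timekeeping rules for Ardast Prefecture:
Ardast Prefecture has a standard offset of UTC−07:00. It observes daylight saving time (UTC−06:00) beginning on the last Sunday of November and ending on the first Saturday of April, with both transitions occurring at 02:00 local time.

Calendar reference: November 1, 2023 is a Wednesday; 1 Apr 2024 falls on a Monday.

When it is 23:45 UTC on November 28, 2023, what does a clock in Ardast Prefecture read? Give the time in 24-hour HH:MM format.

17:45

1 November 2023 is a Wednesday, so Sundays fall on 5, 12, 19, 26; the last is November 26.
1 April 2024 is a Monday, so the first Saturday is April 6.
At the standard offset (UTC−07:00), 23:45 UTC − 7h = 16:45 Ardast Prefecture standard time.
The standard-time date in Ardast Prefecture, November 28, 2023, lies within the daylight-saving period (26 November 2023 – 6 April 2024), so Ardast Prefecture is on daylight time, UTC−06:00.
23:45 UTC − 6h = 17:45 local.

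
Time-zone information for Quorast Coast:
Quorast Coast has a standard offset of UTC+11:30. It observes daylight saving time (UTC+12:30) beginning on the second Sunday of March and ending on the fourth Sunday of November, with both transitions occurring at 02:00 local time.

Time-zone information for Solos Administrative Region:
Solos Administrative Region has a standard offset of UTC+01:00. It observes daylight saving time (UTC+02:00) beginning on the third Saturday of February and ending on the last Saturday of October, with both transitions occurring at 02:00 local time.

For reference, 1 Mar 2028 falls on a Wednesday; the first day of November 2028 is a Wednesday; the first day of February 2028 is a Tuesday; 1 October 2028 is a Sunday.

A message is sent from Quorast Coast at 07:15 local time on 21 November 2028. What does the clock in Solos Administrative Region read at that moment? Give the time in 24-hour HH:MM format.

19:45

1 March 2028 is a Wednesday, so the first Sunday is March 5 and the second is March 12.
1 November 2028 is a Wednesday, so the first Sunday is November 5 and the fourth is November 26.
21 November 2028 lies within the daylight-saving period (12 March – 26 November), so Quorast Coast is on daylight time, UTC+12:30.
07:15 Quorast Coast − 12h30m = 18:45 UTC (rolling into the previous day, 20 November 2028).
1 February 2028 is a Tuesday, so the first Saturday is February 5 and the third is February 19.
1 October 2028 is a Sunday, so Saturdays fall on 7, 14, 21, 28; the last is October 28.
At the standard offset (UTC+01:00), 18:45 UTC + 1h = 19:45 Solos Administrative Region standard time.
The standard-time date in Solos Administrative Region, 20 November 2028, is outside the daylight-saving period (19 February – 28 October), so Solos Administrative Region is on standard time, UTC+01:00.
18:45 UTC + 1h = 19:45 Solos Administrative Region.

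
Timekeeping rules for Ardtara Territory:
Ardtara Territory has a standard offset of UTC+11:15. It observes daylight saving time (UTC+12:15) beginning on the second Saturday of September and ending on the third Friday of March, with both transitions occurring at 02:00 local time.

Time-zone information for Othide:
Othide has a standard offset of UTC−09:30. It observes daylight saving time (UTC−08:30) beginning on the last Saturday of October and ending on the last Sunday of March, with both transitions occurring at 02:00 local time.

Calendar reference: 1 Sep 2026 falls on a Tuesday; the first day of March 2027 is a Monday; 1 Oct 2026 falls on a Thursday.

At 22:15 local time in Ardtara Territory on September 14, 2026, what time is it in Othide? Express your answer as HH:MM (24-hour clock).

00:30

1 September 2026 is a Tuesday, so the first Saturday is September 5 and the second is September 12.
1 March 2027 is a Monday, so the first Friday is March 5 and the third is March 19.
Daylight saving runs 12 September 2026 – 19 March 2027; September 14, 2026 is inside that window, so Ardtara Territory is at UTC+12:15.
22:15 Ardtara Territory − 12h15m = 10:00 UTC.
1 October 2026 is a Thursday, so Saturdays fall on 3, 10, 17, 24, 31; the last is October 31.
1 March 2027 is a Monday, so Sundays fall on 7, 14, 21, 28; the last is March 28.
At the standard offset (UTC−09:30), 10:00 UTC − 9h30m = 00:30 Othide standard time.
Daylight saving runs 31 October 2026 – 28 March 2027; the standard-time date in Othide, September 14, 2026, is outside that window, so Othide is on standard time at UTC−09:30.
10:00 UTC − 9h30m = 00:30 Othide.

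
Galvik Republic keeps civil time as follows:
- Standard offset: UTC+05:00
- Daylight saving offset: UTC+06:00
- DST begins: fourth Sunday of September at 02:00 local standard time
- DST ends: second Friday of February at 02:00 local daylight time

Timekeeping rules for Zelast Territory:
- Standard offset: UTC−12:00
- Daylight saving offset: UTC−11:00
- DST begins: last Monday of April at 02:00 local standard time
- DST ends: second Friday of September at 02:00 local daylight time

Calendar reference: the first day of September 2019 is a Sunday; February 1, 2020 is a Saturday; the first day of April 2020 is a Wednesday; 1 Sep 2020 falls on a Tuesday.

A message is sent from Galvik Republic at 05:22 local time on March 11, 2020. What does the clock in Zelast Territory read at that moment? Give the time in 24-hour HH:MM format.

1 September 2019 is a Sunday, so the first Sunday is September 1 and the fourth is September 22.
1 February 2020 is a Saturday, so the first Friday is February 7 and the second is February 14.
March 11, 2020 is outside the daylight-saving period (22 September 2019 – 14 February 2020), so Galvik Republic is on standard time, UTC+05:00.
05:22 Galvik Republic − 5h = 00:22 UTC.
1 April 2020 is a Wednesday, so Mondays fall on 6, 13, 20, 27; the last is April 27.
1 September 2020 is a Tuesday, so the first Friday is September 4 and the second is September 11.
At the standard offset (UTC−12:00), 00:22 UTC − 12h = 12:22 Zelast Territory standard time (rolling into the previous day, 10 March 2020).
The standard-time date in Zelast Territory, March 10, 2020, is outside the daylight-saving period (27 April – 11 September), so Zelast Territory is on standard time, UTC−12:00.
00:22 UTC − 12h = 12:22 Zelast Territory (rolling into the previous day, 10 March 2020).

12:22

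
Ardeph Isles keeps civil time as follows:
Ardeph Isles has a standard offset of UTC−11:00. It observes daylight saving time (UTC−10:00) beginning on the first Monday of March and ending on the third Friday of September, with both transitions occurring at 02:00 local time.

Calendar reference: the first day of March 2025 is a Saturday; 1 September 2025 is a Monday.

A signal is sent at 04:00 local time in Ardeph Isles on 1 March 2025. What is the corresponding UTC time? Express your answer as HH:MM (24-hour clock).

1 March 2025 is a Saturday, so the first Monday is March 3.
1 September 2025 is a Monday, so the first Friday is September 5 and the third is September 19.
Daylight saving runs 3 March – 19 September; 1 March 2025 is outside that window, so Ardeph Isles is on standard time at UTC−11:00.
04:00 local + 11h = 15:00 UTC.

15:00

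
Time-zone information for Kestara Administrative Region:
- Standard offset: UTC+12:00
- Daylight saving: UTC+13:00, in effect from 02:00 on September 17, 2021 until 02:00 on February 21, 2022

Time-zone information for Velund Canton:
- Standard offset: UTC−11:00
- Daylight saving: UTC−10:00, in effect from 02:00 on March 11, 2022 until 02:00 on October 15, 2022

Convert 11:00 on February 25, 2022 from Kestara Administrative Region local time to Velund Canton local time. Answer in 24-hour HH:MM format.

12:00

Daylight saving runs 17 September 2021 – 21 February 2022; February 25, 2022 is outside that window, so Kestara Administrative Region is on standard time at UTC+12:00.
11:00 Kestara Administrative Region − 12h = 23:00 UTC (rolling into the previous day, 24 February 2022).
At the standard offset (UTC−11:00), 23:00 UTC − 11h = 12:00 Velund Canton standard time.
The standard-time date in Velund Canton, February 24, 2022, does not fall between 11 March and 15 October, so daylight saving is not in effect and Velund Canton is at UTC−11:00.
23:00 UTC − 11h = 12:00 Velund Canton.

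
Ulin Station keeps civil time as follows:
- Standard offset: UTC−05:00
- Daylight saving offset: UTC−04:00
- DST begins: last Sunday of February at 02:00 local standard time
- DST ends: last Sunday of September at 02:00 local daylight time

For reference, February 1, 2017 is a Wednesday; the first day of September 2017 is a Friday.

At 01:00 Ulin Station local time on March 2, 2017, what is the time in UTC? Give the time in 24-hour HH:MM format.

1 February 2017 is a Wednesday, so Sundays fall on 5, 12, 19, 26; the last is February 26.
1 September 2017 is a Friday, so Sundays fall on 3, 10, 17, 24; the last is September 24.
March 2, 2017 falls between 26 February and 24 September, so daylight saving is in effect and Ulin Station is at UTC−04:00.
01:00 local + 4h = 05:00 UTC.

05:00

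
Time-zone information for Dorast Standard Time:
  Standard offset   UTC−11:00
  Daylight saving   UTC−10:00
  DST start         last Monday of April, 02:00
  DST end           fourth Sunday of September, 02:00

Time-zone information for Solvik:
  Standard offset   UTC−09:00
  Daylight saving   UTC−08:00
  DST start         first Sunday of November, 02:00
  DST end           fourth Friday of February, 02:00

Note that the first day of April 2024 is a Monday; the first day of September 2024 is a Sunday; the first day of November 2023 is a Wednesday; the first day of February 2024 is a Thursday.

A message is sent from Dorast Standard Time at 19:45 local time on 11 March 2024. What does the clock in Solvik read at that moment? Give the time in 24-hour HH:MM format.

1 April 2024 is a Monday, so Mondays fall on 1, 8, 15, 22, 29; the last is April 29.
1 September 2024 is a Sunday, so the first Sunday is September 1 and the fourth is September 22.
11 March 2024 is outside the daylight-saving period (29 April – 22 September), so Dorast Standard Time is on standard time, UTC−11:00.
19:45 Dorast Standard Time + 11h = 06:45 UTC (rolling into the next day, 12 March 2024).
1 November 2023 is a Wednesday, so the first Sunday is November 5.
1 February 2024 is a Thursday, so the first Friday is February 2 and the fourth is February 23.
At the standard offset (UTC−09:00), 06:45 UTC − 9h = 21:45 Solvik standard time (rolling into the previous day, 11 March 2024).
The standard-time date in Solvik, 11 March 2024, is outside the daylight-saving period (5 November 2023 – 23 February 2024), so Solvik is on standard time, UTC−09:00.
06:45 UTC − 9h = 21:45 Solvik (rolling into the previous day, 11 March 2024).

21:45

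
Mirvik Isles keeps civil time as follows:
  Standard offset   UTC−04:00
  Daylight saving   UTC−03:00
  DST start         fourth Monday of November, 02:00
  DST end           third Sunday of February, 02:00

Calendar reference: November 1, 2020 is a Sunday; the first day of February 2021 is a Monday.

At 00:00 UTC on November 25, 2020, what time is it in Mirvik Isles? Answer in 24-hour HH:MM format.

21:00

1 November 2020 is a Sunday, so the first Monday is November 2 and the fourth is November 23.
1 February 2021 is a Monday, so the first Sunday is February 7 and the third is February 21.
At the standard offset (UTC−04:00), 00:00 UTC − 4h = 20:00 Mirvik Isles standard time (rolling into the previous day, 24 November 2020).
The standard-time date in Mirvik Isles, November 24, 2020, lies within the daylight-saving period (23 November 2020 – 21 February 2021), so Mirvik Isles is on daylight time, UTC−03:00.
00:00 UTC − 3h = 21:00 local (rolling into the previous day, 24 November 2020).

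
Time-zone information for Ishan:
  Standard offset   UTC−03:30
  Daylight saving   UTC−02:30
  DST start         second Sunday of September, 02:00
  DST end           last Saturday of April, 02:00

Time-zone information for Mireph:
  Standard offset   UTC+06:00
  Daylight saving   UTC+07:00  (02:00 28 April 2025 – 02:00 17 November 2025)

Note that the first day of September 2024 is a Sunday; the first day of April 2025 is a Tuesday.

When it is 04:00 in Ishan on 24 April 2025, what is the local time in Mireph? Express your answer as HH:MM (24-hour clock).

12:30

1 September 2024 is a Sunday, so the first Sunday is September 1 and the second is September 8.
1 April 2025 is a Tuesday, so Saturdays fall on 5, 12, 19, 26; the last is April 26.
24 April 2025 falls between 8 September 2024 and 26 April 2025, so daylight saving is in effect and Ishan is at UTC−02:30.
04:00 Ishan + 2h30m = 06:30 UTC.
At the standard offset (UTC+06:00), 06:30 UTC + 6h = 12:30 Mireph standard time.
The standard-time date in Mireph, 24 April 2025, does not fall between 28 April and 17 November, so daylight saving is not in effect and Mireph is at UTC+06:00.
06:30 UTC + 6h = 12:30 Mireph.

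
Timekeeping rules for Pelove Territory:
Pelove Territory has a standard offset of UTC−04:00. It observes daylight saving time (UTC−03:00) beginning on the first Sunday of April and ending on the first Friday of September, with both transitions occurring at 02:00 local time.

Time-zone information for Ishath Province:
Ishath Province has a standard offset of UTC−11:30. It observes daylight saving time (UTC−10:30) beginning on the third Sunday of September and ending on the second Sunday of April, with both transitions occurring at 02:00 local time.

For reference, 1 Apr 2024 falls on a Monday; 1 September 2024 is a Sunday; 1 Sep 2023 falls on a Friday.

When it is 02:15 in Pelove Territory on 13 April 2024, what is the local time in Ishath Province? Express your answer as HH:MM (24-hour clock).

1 April 2024 is a Monday, so the first Sunday is April 7.
1 September 2024 is a Sunday, so the first Friday is September 6.
13 April 2024 lies within the daylight-saving period (7 April – 6 September), so Pelove Territory is on daylight time, UTC−03:00.
02:15 Pelove Territory + 3h = 05:15 UTC.
1 September 2023 is a Friday, so the first Sunday is September 3 and the third is September 17.
1 April 2024 is a Monday, so the first Sunday is April 7 and the second is April 14.
At the standard offset (UTC−11:30), 05:15 UTC − 11h30m = 17:45 Ishath Province standard time (rolling into the previous day, 12 April 2024).
The standard-time date in Ishath Province, 12 April 2024, lies within the daylight-saving period (17 September 2023 – 14 April 2024), so Ishath Province is on daylight time, UTC−10:30.
05:15 UTC − 10h30m = 18:45 Ishath Province (rolling into the previous day, 12 April 2024).

18:45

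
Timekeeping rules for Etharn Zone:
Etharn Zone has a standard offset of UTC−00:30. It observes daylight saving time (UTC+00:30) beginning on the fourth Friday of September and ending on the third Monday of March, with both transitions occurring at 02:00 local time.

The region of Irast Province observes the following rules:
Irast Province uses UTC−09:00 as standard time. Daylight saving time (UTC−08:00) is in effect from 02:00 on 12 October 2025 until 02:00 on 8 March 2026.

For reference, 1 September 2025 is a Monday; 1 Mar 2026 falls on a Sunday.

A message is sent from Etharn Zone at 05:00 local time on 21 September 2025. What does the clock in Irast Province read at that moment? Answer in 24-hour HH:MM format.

1 September 2025 is a Monday, so the first Friday is September 5 and the fourth is September 26.
1 March 2026 is a Sunday, so the first Monday is March 2 and the third is March 16.
Daylight saving runs 26 September 2025 – 16 March 2026; 21 September 2025 is outside that window, so Etharn Zone is on standard time at UTC−00:30.
05:00 Etharn Zone + 0h30m = 05:30 UTC.
At the standard offset (UTC−09:00), 05:30 UTC − 9h = 20:30 Irast Province standard time (rolling into the previous day, 20 September 2025).
Daylight saving runs 12 October 2025 – 8 March 2026; the standard-time date in Irast Province, 20 September 2025, is outside that window, so Irast Province is on standard time at UTC−09:00.
05:30 UTC − 9h = 20:30 Irast Province (rolling into the previous day, 20 September 2025).

20:30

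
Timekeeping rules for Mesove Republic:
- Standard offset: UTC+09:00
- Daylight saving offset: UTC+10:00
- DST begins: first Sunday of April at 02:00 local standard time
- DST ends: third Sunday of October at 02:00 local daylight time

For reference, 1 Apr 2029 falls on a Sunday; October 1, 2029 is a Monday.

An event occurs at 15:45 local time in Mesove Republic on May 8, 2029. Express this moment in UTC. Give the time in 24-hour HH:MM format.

1 April 2029 is a Sunday, so the first Sunday is April 1.
1 October 2029 is a Monday, so the first Sunday is October 7 and the third is October 21.
Daylight saving runs 1 April – 21 October; May 8, 2029 is inside that window, so Mesove Republic is at UTC+10:00.
15:45 local − 10h = 05:45 UTC.

05:45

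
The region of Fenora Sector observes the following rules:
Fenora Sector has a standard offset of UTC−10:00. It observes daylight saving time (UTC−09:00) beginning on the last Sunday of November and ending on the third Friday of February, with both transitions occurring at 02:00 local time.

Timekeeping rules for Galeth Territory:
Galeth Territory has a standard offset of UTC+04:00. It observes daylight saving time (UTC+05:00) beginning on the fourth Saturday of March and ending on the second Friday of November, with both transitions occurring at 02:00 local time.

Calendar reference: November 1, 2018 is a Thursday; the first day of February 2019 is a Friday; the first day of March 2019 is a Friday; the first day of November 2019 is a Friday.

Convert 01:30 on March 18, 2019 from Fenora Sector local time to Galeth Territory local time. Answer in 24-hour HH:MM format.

15:30

1 November 2018 is a Thursday, so Sundays fall on 4, 11, 18, 25; the last is November 25.
1 February 2019 is a Friday, so the first Friday is February 1 and the third is February 15.
March 18, 2019 is outside the daylight-saving period (25 November 2018 – 15 February 2019), so Fenora Sector is on standard time, UTC−10:00.
01:30 Fenora Sector + 10h = 11:30 UTC.
1 March 2019 is a Friday, so the first Saturday is March 2 and the fourth is March 23.
1 November 2019 is a Friday, so the first Friday is November 1 and the second is November 8.
At the standard offset (UTC+04:00), 11:30 UTC + 4h = 15:30 Galeth Territory standard time.
The standard-time date in Galeth Territory, March 18, 2019, does not fall between 23 March and 8 November, so daylight saving is not in effect and Galeth Territory is at UTC+04:00.
11:30 UTC + 4h = 15:30 Galeth Territory.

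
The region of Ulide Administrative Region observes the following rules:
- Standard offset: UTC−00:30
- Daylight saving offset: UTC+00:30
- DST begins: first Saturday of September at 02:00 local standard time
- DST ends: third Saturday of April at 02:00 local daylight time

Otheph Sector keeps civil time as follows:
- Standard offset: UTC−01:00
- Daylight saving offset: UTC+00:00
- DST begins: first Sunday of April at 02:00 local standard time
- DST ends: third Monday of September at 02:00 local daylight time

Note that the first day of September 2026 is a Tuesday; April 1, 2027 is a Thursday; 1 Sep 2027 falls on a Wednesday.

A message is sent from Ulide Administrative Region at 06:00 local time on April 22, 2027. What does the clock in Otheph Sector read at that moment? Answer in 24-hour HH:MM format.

06:30

1 September 2026 is a Tuesday, so the first Saturday is September 5.
1 April 2027 is a Thursday, so the first Saturday is April 3 and the third is April 17.
April 22, 2027 is outside the daylight-saving period (5 September 2026 – 17 April 2027), so Ulide Administrative Region is on standard time, UTC−00:30.
06:00 Ulide Administrative Region + 0h30m = 06:30 UTC.
1 April 2027 is a Thursday, so the first Sunday is April 4.
1 September 2027 is a Wednesday, so the first Monday is September 6 and the third is September 20.
At the standard offset (UTC−01:00), 06:30 UTC − 1h = 05:30 Otheph Sector standard time.
The standard-time date in Otheph Sector, April 22, 2027, falls between 4 April and 20 September, so daylight saving is in effect and Otheph Sector is at UTC+00:00.
06:30 UTC + 0h = 06:30 Otheph Sector.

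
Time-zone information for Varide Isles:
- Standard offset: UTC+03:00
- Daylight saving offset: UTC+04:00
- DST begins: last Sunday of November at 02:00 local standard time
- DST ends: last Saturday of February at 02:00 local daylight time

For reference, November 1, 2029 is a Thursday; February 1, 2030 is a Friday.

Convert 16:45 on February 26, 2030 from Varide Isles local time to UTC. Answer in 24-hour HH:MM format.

1 November 2029 is a Thursday, so Sundays fall on 4, 11, 18, 25; the last is November 25.
1 February 2030 is a Friday, so Saturdays fall on 2, 9, 16, 23; the last is February 23.
February 26, 2030 is outside the daylight-saving period (25 November 2029 – 23 February 2030), so Varide Isles is on standard time, UTC+03:00.
16:45 local − 3h = 13:45 UTC.

13:45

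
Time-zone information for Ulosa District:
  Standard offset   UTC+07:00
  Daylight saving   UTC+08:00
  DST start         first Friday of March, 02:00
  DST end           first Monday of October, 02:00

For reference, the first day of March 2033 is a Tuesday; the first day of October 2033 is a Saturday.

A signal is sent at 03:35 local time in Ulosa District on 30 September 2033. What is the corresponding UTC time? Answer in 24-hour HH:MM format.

1 March 2033 is a Tuesday, so the first Friday is March 4.
1 October 2033 is a Saturday, so the first Monday is October 3.
30 September 2033 falls between 4 March and 3 October, so daylight saving is in effect and Ulosa District is at UTC+08:00.
03:35 local − 8h = 19:35 UTC (rolling into the previous day, 29 September 2033).

19:35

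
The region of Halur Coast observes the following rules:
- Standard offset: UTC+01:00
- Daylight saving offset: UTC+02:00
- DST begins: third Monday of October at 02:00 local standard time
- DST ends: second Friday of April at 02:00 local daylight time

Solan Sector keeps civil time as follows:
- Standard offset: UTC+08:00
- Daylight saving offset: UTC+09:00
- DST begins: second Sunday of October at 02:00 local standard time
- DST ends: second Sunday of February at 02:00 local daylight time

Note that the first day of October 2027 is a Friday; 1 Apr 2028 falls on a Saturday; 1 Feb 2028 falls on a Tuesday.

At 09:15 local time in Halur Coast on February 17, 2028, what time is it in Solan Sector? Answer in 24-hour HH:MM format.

1 October 2027 is a Friday, so the first Monday is October 4 and the third is October 18.
1 April 2028 is a Saturday, so the first Friday is April 7 and the second is April 14.
February 17, 2028 lies within the daylight-saving period (18 October 2027 – 14 April 2028), so Halur Coast is on daylight time, UTC+02:00.
09:15 Halur Coast − 2h = 07:15 UTC.
1 October 2027 is a Friday, so the first Sunday is October 3 and the second is October 10.
1 February 2028 is a Tuesday, so the first Sunday is February 6 and the second is February 13.
At the standard offset (UTC+08:00), 07:15 UTC + 8h = 15:15 Solan Sector standard time.
The standard-time date in Solan Sector, February 17, 2028, does not fall between 10 October 2027 and 13 February 2028, so daylight saving is not in effect and Solan Sector is at UTC+08:00.
07:15 UTC + 8h = 15:15 Solan Sector.

15:15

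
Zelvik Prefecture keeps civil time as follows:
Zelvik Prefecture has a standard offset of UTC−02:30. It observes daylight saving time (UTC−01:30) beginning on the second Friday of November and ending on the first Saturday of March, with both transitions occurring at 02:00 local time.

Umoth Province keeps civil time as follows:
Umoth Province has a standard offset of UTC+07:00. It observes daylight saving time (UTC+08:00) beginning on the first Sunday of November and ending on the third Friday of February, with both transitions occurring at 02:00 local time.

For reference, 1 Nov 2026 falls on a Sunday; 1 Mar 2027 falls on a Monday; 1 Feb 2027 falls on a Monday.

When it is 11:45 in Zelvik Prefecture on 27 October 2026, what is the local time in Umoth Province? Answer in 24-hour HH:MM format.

21:15

1 November 2026 is a Sunday, so the first Friday is November 6 and the second is November 13.
1 March 2027 is a Monday, so the first Saturday is March 6.
27 October 2026 does not fall between 13 November 2026 and 6 March 2027, so daylight saving is not in effect and Zelvik Prefecture is at UTC−02:30.
11:45 Zelvik Prefecture + 2h30m = 14:15 UTC.
1 November 2026 is a Sunday, so the first Sunday is November 1.
1 February 2027 is a Monday, so the first Friday is February 5 and the third is February 19.
At the standard offset (UTC+07:00), 14:15 UTC + 7h = 21:15 Umoth Province standard time.
Daylight saving runs 1 November 2026 – 19 February 2027; the standard-time date in Umoth Province, 27 October 2026, is outside that window, so Umoth Province is on standard time at UTC+07:00.
14:15 UTC + 7h = 21:15 Umoth Province.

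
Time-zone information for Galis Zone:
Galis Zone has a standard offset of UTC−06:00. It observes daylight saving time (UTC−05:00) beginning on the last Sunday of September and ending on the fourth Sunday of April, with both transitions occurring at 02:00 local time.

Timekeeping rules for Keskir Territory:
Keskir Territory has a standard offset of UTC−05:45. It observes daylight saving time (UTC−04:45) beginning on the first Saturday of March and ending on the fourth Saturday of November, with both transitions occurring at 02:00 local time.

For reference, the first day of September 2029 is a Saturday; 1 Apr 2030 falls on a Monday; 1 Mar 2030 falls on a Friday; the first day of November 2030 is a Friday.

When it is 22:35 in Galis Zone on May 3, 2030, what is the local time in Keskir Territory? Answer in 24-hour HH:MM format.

23:50

1 September 2029 is a Saturday, so Sundays fall on 2, 9, 16, 23, 30; the last is September 30.
1 April 2030 is a Monday, so the first Sunday is April 7 and the fourth is April 28.
May 3, 2030 is outside the daylight-saving period (30 September 2029 – 28 April 2030), so Galis Zone is on standard time, UTC−06:00.
22:35 Galis Zone + 6h = 04:35 UTC (rolling into the next day, 4 May 2030).
1 March 2030 is a Friday, so the first Saturday is March 2.
1 November 2030 is a Friday, so the first Saturday is November 2 and the fourth is November 23.
At the standard offset (UTC−05:45), 04:35 UTC − 5h45m = 22:50 Keskir Territory standard time (rolling into the previous day, 3 May 2030).
The standard-time date in Keskir Territory, May 3, 2030, lies within the daylight-saving period (2 March – 23 November), so Keskir Territory is on daylight time, UTC−04:45.
04:35 UTC − 4h45m = 23:50 Keskir Territory (rolling into the previous day, 3 May 2030).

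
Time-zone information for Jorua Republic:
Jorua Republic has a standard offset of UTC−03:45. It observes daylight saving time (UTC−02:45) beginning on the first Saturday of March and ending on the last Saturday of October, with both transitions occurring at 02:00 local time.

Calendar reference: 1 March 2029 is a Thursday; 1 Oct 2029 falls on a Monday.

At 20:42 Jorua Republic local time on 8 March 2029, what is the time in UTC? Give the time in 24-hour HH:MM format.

1 March 2029 is a Thursday, so the first Saturday is March 3.
1 October 2029 is a Monday, so Saturdays fall on 6, 13, 20, 27; the last is October 27.
Daylight saving runs 3 March – 27 October; 8 March 2029 is inside that window, so Jorua Republic is at UTC−02:45.
20:42 local + 2h45m = 23:27 UTC.

23:27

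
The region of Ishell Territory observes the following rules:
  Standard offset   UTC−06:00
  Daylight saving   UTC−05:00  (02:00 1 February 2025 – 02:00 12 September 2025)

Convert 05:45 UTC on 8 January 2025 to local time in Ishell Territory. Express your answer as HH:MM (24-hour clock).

23:45

At the standard offset (UTC−06:00), 05:45 UTC − 6h = 23:45 Ishell Territory standard time (rolling into the previous day, 7 January 2025).
The standard-time date in Ishell Territory, 7 January 2025, is outside the daylight-saving period (1 February – 12 September), so Ishell Territory is on standard time, UTC−06:00.
05:45 UTC − 6h = 23:45 local (rolling into the previous day, 7 January 2025).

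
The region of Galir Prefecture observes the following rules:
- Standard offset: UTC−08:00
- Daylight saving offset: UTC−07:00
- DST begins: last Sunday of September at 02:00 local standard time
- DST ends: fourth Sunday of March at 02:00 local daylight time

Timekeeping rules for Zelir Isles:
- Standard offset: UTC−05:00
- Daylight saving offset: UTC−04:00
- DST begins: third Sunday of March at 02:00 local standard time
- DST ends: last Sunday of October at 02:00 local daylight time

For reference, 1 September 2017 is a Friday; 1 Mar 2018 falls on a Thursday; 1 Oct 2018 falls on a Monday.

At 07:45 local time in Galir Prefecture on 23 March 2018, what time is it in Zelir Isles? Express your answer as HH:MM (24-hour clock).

1 September 2017 is a Friday, so Sundays fall on 3, 10, 17, 24; the last is September 24.
1 March 2018 is a Thursday, so the first Sunday is March 4 and the fourth is March 25.
23 March 2018 lies within the daylight-saving period (24 September 2017 – 25 March 2018), so Galir Prefecture is on daylight time, UTC−07:00.
07:45 Galir Prefecture + 7h = 14:45 UTC.
1 March 2018 is a Thursday, so the first Sunday is March 4 and the third is March 18.
1 October 2018 is a Monday, so Sundays fall on 7, 14, 21, 28; the last is October 28.
At the standard offset (UTC−05:00), 14:45 UTC − 5h = 09:45 Zelir Isles standard time.
The standard-time date in Zelir Isles, 23 March 2018, lies within the daylight-saving period (18 March – 28 October), so Zelir Isles is on daylight time, UTC−04:00.
14:45 UTC − 4h = 10:45 Zelir Isles.

10:45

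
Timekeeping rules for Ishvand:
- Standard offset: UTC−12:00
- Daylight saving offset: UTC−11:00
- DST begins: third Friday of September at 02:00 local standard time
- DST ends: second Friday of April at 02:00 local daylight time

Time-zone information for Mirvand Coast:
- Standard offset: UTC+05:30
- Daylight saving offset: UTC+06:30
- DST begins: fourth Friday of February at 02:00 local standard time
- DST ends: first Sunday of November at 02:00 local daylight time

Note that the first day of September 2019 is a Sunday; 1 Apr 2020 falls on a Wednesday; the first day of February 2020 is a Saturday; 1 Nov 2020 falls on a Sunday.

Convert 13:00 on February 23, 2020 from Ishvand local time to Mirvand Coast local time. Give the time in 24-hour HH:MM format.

05:30

1 September 2019 is a Sunday, so the first Friday is September 6 and the third is September 20.
1 April 2020 is a Wednesday, so the first Friday is April 3 and the second is April 10.
February 23, 2020 lies within the daylight-saving period (20 September 2019 – 10 April 2020), so Ishvand is on daylight time, UTC−11:00.
13:00 Ishvand + 11h = 00:00 UTC (rolling into the next day, 24 February 2020).
1 February 2020 is a Saturday, so the first Friday is February 7 and the fourth is February 28.
1 November 2020 is a Sunday, so the first Sunday is November 1.
At the standard offset (UTC+05:30), 00:00 UTC + 5h30m = 05:30 Mirvand Coast standard time.
The standard-time date in Mirvand Coast, February 24, 2020, is outside the daylight-saving period (28 February – 1 November), so Mirvand Coast is on standard time, UTC+05:30.
00:00 UTC + 5h30m = 05:30 Mirvand Coast.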